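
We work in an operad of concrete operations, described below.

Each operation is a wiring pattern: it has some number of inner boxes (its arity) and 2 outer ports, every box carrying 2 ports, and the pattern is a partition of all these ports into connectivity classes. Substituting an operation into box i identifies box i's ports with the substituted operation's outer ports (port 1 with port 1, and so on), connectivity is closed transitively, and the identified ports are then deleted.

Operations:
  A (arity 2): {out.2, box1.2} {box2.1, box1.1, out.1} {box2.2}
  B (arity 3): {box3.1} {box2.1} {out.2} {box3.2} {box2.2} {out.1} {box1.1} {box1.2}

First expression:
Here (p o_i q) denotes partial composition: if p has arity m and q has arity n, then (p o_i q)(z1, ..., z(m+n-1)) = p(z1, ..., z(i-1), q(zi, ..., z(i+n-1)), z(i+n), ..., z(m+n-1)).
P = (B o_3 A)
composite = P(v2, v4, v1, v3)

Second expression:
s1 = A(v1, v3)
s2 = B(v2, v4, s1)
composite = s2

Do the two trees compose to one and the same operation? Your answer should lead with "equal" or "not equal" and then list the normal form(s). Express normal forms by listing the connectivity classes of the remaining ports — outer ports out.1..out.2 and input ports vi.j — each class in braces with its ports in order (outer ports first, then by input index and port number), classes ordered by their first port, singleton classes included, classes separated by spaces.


equal — both sides give {out.1} {out.2} {v1.1, v3.1} {v1.2} {v2.1} {v2.2} {v3.2} {v4.1} {v4.2}

The first expression reduces to {out.1} {out.2} {v1.1, v3.1} {v1.2} {v2.1} {v2.2} {v3.2} {v4.1} {v4.2}
The second expression reduces to {out.1} {out.2} {v1.1, v3.1} {v1.2} {v2.1} {v2.2} {v3.2} {v4.1} {v4.2}
The normal forms match — equal.


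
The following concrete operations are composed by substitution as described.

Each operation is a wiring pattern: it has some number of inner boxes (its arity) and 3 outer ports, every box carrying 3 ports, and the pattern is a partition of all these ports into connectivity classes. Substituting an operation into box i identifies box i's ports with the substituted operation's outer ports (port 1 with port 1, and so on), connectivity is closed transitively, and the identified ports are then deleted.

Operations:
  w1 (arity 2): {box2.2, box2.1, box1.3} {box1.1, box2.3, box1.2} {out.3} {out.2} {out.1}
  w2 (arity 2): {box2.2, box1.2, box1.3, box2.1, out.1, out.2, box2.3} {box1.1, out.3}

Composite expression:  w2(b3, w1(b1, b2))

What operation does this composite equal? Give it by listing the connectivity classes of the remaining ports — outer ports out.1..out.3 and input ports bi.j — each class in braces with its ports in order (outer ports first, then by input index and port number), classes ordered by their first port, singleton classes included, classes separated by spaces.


{out.1, out.2, b3.2, b3.3} {out.3, b3.1} {b1.1, b1.2, b2.3} {b1.3, b2.1, b2.2}

After gluing at w2, chains via deleted ports link the b-ports.
through w1, on inputs (b1, b2): {out.1} {out.2} {out.3} {b1.1, b1.2, b2.3} {b1.3, b2.1, b2.2} (out.j = stage outer ports)
through w2, on inputs (b3, b1, b2): {out.1, out.2, b3.2, b3.3} {out.3, b3.1} {b1.1, b1.2, b2.3} {b1.3, b2.1, b2.2} (out.j = stage outer ports)


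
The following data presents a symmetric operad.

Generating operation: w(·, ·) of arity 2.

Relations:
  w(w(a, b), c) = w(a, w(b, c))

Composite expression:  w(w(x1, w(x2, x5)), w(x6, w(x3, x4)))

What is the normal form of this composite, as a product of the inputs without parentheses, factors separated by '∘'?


Associativity of w dissolves the nesting; only the x-input order survives.
w(x2, x5) flattens to x2 ∘ x5
w(x1, w(x2, x5)) flattens to x1 ∘ x2 ∘ x5
w(x3, x4) flattens to x3 ∘ x4
w(x6, w(x3, x4)) flattens to x6 ∘ x3 ∘ x4
w(w(x1, w(x2, x5)), w(x6, w(x3, x4))) flattens to x1 ∘ x2 ∘ x5 ∘ x6 ∘ x3 ∘ x4

x1 ∘ x2 ∘ x5 ∘ x6 ∘ x3 ∘ x4


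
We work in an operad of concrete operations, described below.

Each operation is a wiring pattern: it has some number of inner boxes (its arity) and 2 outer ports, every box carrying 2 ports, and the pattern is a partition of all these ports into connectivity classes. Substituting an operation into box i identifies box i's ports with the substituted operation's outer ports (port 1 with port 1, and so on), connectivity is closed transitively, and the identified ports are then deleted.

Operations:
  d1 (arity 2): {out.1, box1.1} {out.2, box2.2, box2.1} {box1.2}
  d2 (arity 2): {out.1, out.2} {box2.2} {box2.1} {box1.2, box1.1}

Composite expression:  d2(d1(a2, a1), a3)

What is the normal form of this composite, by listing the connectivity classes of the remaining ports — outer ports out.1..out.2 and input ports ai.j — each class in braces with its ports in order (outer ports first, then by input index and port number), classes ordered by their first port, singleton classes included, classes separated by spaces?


Substituting into d2 glues patterns; closure does the rest.
through d1, on inputs (a2, a1): {out.1, a2.1} {out.2, a1.1, a1.2} {a2.2} (out.j = stage outer ports)
through d2, on inputs (a2, a1, a3): {out.1, out.2} {a1.1, a1.2, a2.1} {a2.2} {a3.1} {a3.2} (out.j = stage outer ports)

{out.1, out.2} {a1.1, a1.2, a2.1} {a2.2} {a3.1} {a3.2}


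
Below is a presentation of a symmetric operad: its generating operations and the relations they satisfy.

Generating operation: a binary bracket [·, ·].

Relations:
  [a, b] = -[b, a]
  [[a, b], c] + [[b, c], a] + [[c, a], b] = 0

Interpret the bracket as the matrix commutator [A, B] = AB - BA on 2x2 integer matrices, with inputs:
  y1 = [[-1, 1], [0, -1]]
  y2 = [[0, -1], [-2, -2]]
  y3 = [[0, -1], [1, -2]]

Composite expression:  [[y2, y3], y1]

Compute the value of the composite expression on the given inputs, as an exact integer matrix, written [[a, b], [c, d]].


[y2, y3] = [[-3, 0], [-6, 3]]
[[y2, y3], y1] = [[6, -6], [0, -6]]

[[6, -6], [0, -6]]


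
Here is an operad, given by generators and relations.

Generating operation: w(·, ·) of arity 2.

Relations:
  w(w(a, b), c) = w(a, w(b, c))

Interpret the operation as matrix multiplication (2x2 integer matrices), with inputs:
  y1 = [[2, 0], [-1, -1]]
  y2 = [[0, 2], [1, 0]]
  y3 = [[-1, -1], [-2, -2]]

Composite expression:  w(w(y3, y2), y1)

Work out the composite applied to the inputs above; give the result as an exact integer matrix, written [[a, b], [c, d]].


[[0, 2], [0, 4]]


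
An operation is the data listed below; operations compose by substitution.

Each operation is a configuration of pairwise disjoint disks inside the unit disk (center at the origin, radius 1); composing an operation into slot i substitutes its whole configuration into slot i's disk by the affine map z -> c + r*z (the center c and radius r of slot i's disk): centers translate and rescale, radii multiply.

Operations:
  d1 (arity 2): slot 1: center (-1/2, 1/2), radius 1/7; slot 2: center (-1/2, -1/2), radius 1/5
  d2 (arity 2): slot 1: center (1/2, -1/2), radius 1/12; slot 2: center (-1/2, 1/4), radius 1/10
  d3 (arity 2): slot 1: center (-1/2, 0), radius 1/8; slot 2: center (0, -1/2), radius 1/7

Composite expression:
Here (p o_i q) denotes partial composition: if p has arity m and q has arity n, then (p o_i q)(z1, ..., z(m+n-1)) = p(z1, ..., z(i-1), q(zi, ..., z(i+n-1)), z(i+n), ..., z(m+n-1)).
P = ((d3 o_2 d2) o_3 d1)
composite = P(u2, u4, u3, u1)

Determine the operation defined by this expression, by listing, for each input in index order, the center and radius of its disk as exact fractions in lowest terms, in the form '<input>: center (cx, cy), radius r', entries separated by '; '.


u1: center (-11/140, -33/70), radius 1/350; u2: center (-1/2, 0), radius 1/8; u3: center (-11/140, -16/35), radius 1/490; u4: center (1/14, -4/7), radius 1/84

Affine substitution under d3: radii multiply and u-centers shift.
input u2: applying the 1 nested substitution gives center (-1/2, 0), radius 1/8
input u4: applying the 2 nested substitutions gives center (1/14, -4/7), radius 1/84
input u3: applying the 3 nested substitutions gives center (-11/140, -16/35), radius 1/490
input u1: applying the 3 nested substitutions gives center (-11/140, -33/70), radius 1/350


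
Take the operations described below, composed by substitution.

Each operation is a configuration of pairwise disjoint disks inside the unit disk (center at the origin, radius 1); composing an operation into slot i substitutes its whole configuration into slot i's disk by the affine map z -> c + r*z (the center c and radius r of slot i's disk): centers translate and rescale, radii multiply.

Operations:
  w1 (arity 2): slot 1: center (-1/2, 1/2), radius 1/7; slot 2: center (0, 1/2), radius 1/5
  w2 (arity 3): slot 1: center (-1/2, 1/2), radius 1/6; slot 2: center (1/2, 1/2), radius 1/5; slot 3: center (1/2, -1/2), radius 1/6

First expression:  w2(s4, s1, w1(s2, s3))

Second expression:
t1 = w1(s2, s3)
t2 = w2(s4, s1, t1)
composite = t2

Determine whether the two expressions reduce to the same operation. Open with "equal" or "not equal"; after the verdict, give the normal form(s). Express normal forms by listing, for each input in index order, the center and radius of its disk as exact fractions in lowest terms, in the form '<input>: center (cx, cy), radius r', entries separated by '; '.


equal: each reduces to s1: center (1/2, 1/2), radius 1/5; s2: center (5/12, -5/12), radius 1/42; s3: center (1/2, -5/12), radius 1/30; s4: center (-1/2, 1/2), radius 1/6


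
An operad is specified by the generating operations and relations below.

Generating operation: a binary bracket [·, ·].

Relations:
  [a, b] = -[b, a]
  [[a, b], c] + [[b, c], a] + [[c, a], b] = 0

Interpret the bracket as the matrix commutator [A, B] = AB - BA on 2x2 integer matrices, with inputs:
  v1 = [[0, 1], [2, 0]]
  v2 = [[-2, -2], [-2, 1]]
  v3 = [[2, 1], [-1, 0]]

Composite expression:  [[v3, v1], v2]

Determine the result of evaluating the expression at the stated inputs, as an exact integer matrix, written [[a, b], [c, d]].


[v3, v1] = [[3, 2], [-4, -3]]
[[v3, v1], v2] = [[-12, -6], [24, 12]]

[[-12, -6], [24, 12]]


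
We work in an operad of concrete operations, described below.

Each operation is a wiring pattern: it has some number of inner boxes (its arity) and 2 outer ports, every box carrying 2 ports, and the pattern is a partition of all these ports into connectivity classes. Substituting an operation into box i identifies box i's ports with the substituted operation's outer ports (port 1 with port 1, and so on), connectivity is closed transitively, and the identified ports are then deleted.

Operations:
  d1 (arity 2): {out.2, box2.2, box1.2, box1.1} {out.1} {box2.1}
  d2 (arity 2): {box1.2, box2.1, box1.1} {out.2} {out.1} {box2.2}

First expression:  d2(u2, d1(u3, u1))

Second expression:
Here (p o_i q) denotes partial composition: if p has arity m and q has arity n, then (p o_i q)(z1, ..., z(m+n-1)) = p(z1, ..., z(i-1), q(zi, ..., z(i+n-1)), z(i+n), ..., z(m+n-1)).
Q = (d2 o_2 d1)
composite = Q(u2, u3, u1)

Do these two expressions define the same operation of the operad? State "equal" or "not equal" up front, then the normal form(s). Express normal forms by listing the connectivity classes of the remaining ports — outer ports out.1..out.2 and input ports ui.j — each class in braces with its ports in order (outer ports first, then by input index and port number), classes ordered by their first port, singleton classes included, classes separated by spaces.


equal — both sides give {out.1} {out.2} {u1.1} {u1.2, u3.1, u3.2} {u2.1, u2.2}


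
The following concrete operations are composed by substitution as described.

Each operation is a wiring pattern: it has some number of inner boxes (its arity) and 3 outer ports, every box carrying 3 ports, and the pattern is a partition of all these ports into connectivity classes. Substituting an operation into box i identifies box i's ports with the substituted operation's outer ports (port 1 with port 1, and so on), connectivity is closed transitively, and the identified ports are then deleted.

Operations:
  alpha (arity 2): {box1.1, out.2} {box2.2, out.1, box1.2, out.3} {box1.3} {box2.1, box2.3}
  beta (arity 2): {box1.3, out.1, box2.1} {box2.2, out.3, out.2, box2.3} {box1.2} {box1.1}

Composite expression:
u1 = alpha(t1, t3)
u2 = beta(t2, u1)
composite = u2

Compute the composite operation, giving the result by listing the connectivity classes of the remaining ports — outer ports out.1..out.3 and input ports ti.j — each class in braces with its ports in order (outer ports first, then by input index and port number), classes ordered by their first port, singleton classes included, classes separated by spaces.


{out.1, out.2, out.3, t1.1, t1.2, t2.3, t3.2} {t1.3} {t2.1} {t2.2} {t3.1, t3.3}

Two ports join when wires chain via beta-identified ports.
after alpha, the pattern on (t1, t3) reads {out.1, out.3, t1.2, t3.2} {out.2, t1.1} {t1.3} {t3.1, t3.3} (out.j = its outer ports)
after beta, the pattern on (t2, t1, t3) reads {out.1, out.2, out.3, t1.1, t1.2, t2.3, t3.2} {t1.3} {t2.1} {t2.2} {t3.1, t3.3} (out.j = its outer ports)


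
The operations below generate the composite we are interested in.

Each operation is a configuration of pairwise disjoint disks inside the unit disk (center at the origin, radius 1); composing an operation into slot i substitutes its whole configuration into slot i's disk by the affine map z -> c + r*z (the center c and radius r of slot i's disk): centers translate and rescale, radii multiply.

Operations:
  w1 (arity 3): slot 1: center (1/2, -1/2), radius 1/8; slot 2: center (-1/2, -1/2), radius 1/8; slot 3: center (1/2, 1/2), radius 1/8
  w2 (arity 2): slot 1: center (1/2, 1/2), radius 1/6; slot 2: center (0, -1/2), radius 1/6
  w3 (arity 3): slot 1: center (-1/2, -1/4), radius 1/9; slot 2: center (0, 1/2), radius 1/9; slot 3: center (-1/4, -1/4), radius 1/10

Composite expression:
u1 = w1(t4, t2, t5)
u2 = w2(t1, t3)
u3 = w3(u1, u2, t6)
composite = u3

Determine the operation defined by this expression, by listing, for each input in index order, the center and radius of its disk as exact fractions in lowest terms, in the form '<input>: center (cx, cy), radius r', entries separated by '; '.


t1: center (1/18, 5/9), radius 1/54; t2: center (-5/9, -11/36), radius 1/72; t3: center (0, 4/9), radius 1/54; t4: center (-4/9, -11/36), radius 1/72; t5: center (-4/9, -7/36), radius 1/72; t6: center (-1/4, -1/4), radius 1/10


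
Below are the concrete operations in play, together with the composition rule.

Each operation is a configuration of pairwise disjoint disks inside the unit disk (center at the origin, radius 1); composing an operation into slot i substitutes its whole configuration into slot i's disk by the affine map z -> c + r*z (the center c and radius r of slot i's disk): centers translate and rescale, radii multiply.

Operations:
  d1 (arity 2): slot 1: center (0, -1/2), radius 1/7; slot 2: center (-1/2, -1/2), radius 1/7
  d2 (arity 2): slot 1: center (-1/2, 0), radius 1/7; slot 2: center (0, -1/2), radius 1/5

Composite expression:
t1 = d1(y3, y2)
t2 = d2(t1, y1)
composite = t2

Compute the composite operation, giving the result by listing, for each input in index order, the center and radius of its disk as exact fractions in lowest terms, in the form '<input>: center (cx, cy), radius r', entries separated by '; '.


Affine substitution under d2: radii multiply and y-centers shift.
input y3: composing its 2 substitution steps yields center (-1/2, -1/14), radius 1/49
input y2: composing its 2 substitution steps yields center (-4/7, -1/14), radius 1/49
input y1: composing its 1 substitution step yields center (0, -1/2), radius 1/5

y1: center (0, -1/2), radius 1/5; y2: center (-4/7, -1/14), radius 1/49; y3: center (-1/2, -1/14), radius 1/49


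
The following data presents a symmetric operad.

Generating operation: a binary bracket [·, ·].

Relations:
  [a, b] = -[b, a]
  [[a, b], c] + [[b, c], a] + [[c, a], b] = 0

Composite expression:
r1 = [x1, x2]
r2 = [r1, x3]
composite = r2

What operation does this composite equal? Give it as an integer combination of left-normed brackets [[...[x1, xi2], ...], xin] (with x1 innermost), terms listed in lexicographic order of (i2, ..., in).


[[x1, x2], x3]

A multilinear Lie element is pinned by x1-initial words (x1 innermost).
Composite bracket: [[x1, x2], x3]
Applying ab - ba throughout gives 4 signed words (2^2 = 4).
Words beginning with x1 determine it all:
  x1x2x3 appears with sign +1, giving the term +[[x1, x2], x3]


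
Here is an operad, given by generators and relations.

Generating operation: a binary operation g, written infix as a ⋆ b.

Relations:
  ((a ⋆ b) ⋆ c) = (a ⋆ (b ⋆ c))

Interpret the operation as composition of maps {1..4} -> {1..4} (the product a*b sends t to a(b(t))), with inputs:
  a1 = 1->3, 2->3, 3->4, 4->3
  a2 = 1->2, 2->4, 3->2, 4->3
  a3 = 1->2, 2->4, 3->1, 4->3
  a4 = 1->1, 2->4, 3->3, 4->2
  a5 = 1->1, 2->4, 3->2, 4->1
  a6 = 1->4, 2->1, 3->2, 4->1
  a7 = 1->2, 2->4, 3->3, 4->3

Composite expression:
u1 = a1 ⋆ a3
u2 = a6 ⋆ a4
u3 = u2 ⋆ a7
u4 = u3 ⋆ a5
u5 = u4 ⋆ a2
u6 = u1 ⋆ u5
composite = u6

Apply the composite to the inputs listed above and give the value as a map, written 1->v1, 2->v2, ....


1->3, 2->3, 3->3, 4->3

(a1 ⋆ a3) = 1->3, 2->3, 3->3, 4->4
(a6 ⋆ a4) = 1->4, 2->1, 3->2, 4->1
((a6 ⋆ a4) ⋆ a7) = 1->1, 2->1, 3->2, 4->2
(((a6 ⋆ a4) ⋆ a7) ⋆ a5) = 1->1, 2->2, 3->1, 4->1
((((a6 ⋆ a4) ⋆ a7) ⋆ a5) ⋆ a2) = 1->2, 2->1, 3->2, 4->1
((a1 ⋆ a3) ⋆ ((((a6 ⋆ a4) ⋆ a7) ⋆ a5) ⋆ a2)) = 1->3, 2->3, 3->3, 4->3


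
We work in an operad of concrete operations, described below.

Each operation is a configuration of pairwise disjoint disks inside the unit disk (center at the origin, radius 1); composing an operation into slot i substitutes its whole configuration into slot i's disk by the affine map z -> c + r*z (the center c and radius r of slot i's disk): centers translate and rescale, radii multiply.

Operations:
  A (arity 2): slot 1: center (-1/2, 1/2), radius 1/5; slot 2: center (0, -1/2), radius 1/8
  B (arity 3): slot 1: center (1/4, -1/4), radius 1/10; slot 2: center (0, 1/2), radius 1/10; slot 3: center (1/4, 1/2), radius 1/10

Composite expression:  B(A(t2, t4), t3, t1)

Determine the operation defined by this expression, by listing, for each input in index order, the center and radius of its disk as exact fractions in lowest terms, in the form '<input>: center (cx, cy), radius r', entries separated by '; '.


Below B, radii multiply path by path; the t-disk centers shift.
t2: after 2 affine steps, its disk has center (1/5, -1/5), radius 1/50
t4: after 2 affine steps, its disk has center (1/4, -3/10), radius 1/80
t3: after 1 affine step, its disk has center (0, 1/2), radius 1/10
t1: after 1 affine step, its disk has center (1/4, 1/2), radius 1/10

t1: center (1/4, 1/2), radius 1/10; t2: center (1/5, -1/5), radius 1/50; t3: center (0, 1/2), radius 1/10; t4: center (1/4, -3/10), radius 1/80


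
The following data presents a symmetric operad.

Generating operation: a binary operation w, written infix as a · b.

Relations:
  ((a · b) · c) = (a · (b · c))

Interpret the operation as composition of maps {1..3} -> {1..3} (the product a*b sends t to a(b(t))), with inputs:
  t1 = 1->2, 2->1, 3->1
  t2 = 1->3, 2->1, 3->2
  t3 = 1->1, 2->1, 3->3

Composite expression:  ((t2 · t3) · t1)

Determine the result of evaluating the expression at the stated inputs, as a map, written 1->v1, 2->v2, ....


1->3, 2->3, 3->3


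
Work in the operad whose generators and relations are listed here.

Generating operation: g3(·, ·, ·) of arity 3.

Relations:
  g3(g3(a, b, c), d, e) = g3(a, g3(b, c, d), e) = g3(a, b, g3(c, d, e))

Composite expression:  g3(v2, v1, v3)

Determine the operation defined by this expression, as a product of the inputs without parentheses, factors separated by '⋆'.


v2 ⋆ v1 ⋆ v3

Every regrouping of g3 is equal, so read the v-inputs in written order.
g3(v2, v1, v3) collapses to v2 ⋆ v1 ⋆ v3


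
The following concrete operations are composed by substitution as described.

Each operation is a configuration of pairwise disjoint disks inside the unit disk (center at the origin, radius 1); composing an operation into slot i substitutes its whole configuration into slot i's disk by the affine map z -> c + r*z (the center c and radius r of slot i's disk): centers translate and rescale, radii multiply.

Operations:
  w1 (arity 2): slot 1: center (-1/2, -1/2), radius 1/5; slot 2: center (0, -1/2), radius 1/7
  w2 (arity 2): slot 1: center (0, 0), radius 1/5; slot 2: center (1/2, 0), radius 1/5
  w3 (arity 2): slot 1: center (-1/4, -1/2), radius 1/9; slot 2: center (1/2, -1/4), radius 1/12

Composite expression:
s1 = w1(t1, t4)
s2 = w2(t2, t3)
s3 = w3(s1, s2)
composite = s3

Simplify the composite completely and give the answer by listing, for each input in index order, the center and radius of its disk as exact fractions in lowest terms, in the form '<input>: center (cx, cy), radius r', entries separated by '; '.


Nesting under w3 composes maps z -> c + r*z down each t-path.
for t1, the 2-step affine chain lands on center (-11/36, -5/9), radius 1/45
for t4, the 2-step affine chain lands on center (-1/4, -5/9), radius 1/63
for t2, the 2-step affine chain lands on center (1/2, -1/4), radius 1/60
for t3, the 2-step affine chain lands on center (13/24, -1/4), radius 1/60

t1: center (-11/36, -5/9), radius 1/45; t2: center (1/2, -1/4), radius 1/60; t3: center (13/24, -1/4), radius 1/60; t4: center (-1/4, -5/9), radius 1/63


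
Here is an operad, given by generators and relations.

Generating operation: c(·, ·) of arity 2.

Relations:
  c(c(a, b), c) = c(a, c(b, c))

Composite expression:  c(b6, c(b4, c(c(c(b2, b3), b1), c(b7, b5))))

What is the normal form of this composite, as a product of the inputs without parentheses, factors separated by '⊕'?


b6 ⊕ b4 ⊕ b2 ⊕ b3 ⊕ b1 ⊕ b7 ⊕ b5

Under associativity of c, the answer is the b's in reading order.
c(b2, b3) collapses to b2 ⊕ b3
c(c(b2, b3), b1) collapses to b2 ⊕ b3 ⊕ b1
c(b7, b5) collapses to b7 ⊕ b5
c(c(c(b2, b3), b1), c(b7, b5)) collapses to b2 ⊕ b3 ⊕ b1 ⊕ b7 ⊕ b5
c(b4, c(c(c(b2, b3), b1), c(b7, b5))) collapses to b4 ⊕ b2 ⊕ b3 ⊕ b1 ⊕ b7 ⊕ b5
c(b6, c(b4, c(c(c(b2, b3), b1), c(b7, b5)))) collapses to b6 ⊕ b4 ⊕ b2 ⊕ b3 ⊕ b1 ⊕ b7 ⊕ b5


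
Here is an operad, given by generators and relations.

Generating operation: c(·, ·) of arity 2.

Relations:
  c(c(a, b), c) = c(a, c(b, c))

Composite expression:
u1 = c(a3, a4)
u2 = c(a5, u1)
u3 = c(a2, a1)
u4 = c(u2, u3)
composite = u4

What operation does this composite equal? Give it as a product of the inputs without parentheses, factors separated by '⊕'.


a5 ⊕ a3 ⊕ a4 ⊕ a2 ⊕ a1

All parenthesizations of c agree; list the a-inputs left to right.
c(a3, a4) spells out as a3 ⊕ a4
c(a5, c(a3, a4)) spells out as a5 ⊕ a3 ⊕ a4
c(a2, a1) spells out as a2 ⊕ a1
c(c(a5, c(a3, a4)), c(a2, a1)) spells out as a5 ⊕ a3 ⊕ a4 ⊕ a2 ⊕ a1


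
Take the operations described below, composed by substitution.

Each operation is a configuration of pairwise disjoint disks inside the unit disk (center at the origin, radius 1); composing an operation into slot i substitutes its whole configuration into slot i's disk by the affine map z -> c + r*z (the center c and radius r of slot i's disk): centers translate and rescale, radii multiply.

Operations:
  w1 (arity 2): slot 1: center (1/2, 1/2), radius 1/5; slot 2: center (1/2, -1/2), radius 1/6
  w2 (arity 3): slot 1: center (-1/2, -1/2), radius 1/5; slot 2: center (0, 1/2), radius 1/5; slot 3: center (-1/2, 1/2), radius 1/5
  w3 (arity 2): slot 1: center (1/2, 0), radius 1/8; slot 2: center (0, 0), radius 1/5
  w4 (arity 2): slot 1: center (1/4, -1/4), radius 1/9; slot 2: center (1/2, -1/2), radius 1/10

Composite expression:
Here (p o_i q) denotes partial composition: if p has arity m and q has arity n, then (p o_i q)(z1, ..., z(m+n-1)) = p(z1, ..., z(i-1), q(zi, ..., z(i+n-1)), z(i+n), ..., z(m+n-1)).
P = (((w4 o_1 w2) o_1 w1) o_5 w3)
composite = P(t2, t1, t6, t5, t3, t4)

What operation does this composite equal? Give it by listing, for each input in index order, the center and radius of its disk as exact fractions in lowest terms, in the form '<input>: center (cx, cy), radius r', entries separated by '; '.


t1: center (37/180, -19/60), radius 1/270; t2: center (37/180, -53/180), radius 1/225; t3: center (11/20, -1/2), radius 1/80; t4: center (1/2, -1/2), radius 1/50; t5: center (7/36, -7/36), radius 1/45; t6: center (1/4, -7/36), radius 1/45

Each t-disk chains the slot maps above it in w4; radii multiply.
input t2: applying the 3 nested substitutions gives center (37/180, -53/180), radius 1/225
input t1: applying the 3 nested substitutions gives center (37/180, -19/60), radius 1/270
input t6: applying the 2 nested substitutions gives center (1/4, -7/36), radius 1/45
input t5: applying the 2 nested substitutions gives center (7/36, -7/36), radius 1/45
input t3: applying the 2 nested substitutions gives center (11/20, -1/2), radius 1/80
input t4: applying the 2 nested substitutions gives center (1/2, -1/2), radius 1/50


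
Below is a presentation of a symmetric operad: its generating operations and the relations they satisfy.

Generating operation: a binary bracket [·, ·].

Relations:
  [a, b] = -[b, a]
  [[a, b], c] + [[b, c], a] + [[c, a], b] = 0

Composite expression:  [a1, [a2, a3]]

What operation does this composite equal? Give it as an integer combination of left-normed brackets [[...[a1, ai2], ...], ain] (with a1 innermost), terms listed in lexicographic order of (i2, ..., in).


[[a1, a2], a3] - [[a1, a3], a2]

Left-normed coefficients sit on the a1-initial expansion words.
Composite bracket: [a1, [a2, a3]]
Expanding via [a, b] = ab - ba: 4 signed words (2^2 = 4).
Keep just the words that open with a1:
  from a1a2a3, sign +1: term +[[a1, a2], a3]
  from a1a3a2, sign -1: term -[[a1, a3], a2]


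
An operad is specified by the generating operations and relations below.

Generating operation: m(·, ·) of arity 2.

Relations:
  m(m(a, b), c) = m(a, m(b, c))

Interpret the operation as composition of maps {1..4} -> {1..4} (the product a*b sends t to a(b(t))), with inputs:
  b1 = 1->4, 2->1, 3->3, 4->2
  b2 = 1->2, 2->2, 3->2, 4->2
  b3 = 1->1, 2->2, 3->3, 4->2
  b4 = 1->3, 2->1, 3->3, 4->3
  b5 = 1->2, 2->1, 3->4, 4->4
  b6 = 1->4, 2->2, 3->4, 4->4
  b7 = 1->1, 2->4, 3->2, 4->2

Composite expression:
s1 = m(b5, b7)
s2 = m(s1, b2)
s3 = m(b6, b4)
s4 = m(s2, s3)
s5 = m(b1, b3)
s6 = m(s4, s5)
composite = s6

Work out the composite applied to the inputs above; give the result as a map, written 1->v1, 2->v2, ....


1->4, 2->4, 3->4, 4->4


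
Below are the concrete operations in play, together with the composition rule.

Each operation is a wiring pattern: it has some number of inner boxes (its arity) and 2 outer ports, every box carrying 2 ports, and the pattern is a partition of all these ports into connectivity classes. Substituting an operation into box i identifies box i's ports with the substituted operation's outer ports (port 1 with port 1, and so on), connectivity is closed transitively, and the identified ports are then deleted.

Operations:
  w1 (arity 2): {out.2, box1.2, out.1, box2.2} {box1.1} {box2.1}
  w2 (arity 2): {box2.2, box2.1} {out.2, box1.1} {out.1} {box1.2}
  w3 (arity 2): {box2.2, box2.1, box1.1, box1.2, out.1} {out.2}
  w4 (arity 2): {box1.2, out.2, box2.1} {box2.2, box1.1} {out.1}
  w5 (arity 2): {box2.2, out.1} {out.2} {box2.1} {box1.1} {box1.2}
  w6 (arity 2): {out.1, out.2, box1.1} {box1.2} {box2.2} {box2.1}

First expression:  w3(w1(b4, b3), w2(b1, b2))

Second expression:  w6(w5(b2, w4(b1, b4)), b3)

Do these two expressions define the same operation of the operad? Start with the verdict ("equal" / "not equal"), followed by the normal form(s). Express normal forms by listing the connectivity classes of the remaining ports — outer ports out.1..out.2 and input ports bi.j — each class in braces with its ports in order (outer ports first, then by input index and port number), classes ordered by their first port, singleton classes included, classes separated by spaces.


not equal — first {out.1, b1.1, b3.2, b4.2} {out.2} {b1.2} {b2.1, b2.2} {b3.1} {b4.1}, second {out.1, out.2, b1.2, b4.1} {b1.1, b4.2} {b2.1} {b2.2} {b3.1} {b3.2}

Reducing the first expression gives {out.1, b1.1, b3.2, b4.2} {out.2} {b1.2} {b2.1, b2.2} {b3.1} {b4.1}
Reducing the second expression gives {out.1, out.2, b1.2, b4.1} {b1.1, b4.2} {b2.1} {b2.2} {b3.1} {b3.2}
The normal forms differ: not equal.


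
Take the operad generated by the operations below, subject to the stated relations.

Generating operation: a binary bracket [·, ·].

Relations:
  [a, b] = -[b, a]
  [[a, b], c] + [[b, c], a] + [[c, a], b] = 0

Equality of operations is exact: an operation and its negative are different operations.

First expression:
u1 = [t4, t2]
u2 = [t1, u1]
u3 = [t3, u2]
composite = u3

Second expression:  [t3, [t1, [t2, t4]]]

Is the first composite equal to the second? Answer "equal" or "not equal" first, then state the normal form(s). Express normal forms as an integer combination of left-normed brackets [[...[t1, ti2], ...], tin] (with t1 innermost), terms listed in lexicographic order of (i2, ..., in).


Reducing the first expression gives [[[t1, t2], t4], t3] - [[[t1, t4], t2], t3]
Reducing the second expression gives -[[[t1, t2], t4], t3] + [[[t1, t4], t2], t3]
They disagree, so not equal.

not equal: they reduce to [[[t1, t2], t4], t3] - [[[t1, t4], t2], t3] and -[[[t1, t2], t4], t3] + [[[t1, t4], t2], t3]


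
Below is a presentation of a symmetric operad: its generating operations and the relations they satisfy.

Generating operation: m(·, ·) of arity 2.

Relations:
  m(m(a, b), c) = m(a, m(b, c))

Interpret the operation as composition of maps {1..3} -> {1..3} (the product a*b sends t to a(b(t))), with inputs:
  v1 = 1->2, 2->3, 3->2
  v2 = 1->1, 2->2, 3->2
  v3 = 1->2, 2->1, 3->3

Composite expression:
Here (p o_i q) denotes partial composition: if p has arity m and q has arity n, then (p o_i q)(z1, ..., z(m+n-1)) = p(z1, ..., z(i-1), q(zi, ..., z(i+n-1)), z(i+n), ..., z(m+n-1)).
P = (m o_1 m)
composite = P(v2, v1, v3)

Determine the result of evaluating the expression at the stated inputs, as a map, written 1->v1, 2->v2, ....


m(v2, v1) = 1->2, 2->2, 3->2
m(m(v2, v1), v3) = 1->2, 2->2, 3->2

1->2, 2->2, 3->2


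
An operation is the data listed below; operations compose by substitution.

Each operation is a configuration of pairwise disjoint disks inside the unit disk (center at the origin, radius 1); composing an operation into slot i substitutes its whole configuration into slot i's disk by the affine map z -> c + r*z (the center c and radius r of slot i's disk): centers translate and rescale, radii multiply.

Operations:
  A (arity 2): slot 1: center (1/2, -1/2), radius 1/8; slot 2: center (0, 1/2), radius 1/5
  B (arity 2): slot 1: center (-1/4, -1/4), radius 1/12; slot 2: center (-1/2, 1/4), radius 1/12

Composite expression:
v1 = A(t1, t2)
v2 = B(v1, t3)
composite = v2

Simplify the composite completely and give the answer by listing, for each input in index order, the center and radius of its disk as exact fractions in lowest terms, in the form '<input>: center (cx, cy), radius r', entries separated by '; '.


t1: center (-5/24, -7/24), radius 1/96; t2: center (-1/4, -5/24), radius 1/60; t3: center (-1/2, 1/4), radius 1/12

Follow each t-input down from B: c' goes to c + r*c', radius to r*r'.
tracing t1 down its 2-map path: center (-5/24, -7/24), radius 1/96
tracing t2 down its 2-map path: center (-1/4, -5/24), radius 1/60
tracing t3 down its 1-map path: center (-1/2, 1/4), radius 1/12


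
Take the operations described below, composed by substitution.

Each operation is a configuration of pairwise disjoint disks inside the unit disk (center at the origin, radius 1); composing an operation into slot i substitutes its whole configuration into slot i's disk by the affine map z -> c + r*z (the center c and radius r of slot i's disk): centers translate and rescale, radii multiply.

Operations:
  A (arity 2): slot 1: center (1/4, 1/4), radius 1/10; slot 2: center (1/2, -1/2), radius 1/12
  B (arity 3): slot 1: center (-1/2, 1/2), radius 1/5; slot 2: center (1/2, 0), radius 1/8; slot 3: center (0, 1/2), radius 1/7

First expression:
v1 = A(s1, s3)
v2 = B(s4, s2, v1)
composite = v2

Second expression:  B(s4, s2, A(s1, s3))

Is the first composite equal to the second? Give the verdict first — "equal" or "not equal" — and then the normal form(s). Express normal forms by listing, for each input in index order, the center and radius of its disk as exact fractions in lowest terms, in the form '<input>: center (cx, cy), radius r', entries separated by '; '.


equal; both compose to s1: center (1/28, 15/28), radius 1/70; s2: center (1/2, 0), radius 1/8; s3: center (1/14, 3/7), radius 1/84; s4: center (-1/2, 1/2), radius 1/5

In normal form, the first expression is s1: center (1/28, 15/28), radius 1/70; s2: center (1/2, 0), radius 1/8; s3: center (1/14, 3/7), radius 1/84; s4: center (-1/2, 1/2), radius 1/5
In normal form, the second expression is s1: center (1/28, 15/28), radius 1/70; s2: center (1/2, 0), radius 1/8; s3: center (1/14, 3/7), radius 1/84; s4: center (-1/2, 1/2), radius 1/5
Identical normal forms: equal.


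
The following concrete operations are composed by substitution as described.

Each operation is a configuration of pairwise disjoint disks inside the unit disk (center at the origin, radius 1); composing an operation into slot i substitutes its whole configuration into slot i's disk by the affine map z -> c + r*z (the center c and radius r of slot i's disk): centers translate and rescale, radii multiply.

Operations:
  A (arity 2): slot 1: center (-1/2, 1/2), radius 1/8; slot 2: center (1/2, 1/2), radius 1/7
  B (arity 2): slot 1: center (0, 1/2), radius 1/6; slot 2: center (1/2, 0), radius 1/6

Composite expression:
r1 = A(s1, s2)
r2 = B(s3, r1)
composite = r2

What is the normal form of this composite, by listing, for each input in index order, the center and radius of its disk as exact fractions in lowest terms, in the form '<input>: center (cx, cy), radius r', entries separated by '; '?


s1: center (5/12, 1/12), radius 1/48; s2: center (7/12, 1/12), radius 1/42; s3: center (0, 1/2), radius 1/6

Only the slot chain above each s matters under B; compose those maps.
s3 passes through 1 substitution, ending at center (0, 1/2), radius 1/6
s1 passes through 2 substitutions, ending at center (5/12, 1/12), radius 1/48
s2 passes through 2 substitutions, ending at center (7/12, 1/12), radius 1/42


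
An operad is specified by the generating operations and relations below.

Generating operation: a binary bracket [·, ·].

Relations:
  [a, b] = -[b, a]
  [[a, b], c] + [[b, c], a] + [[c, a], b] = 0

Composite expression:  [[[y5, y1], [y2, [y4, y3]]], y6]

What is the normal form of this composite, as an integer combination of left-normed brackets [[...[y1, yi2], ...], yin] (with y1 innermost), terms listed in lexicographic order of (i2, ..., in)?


Left-normed coefficients sit on the y1-initial expansion words.
Composite bracket: [[[y5, y1], [y2, [y4, y3]]], y6]
Expanding via [a, b] = ab - ba: 32 signed words (2^5 = 32).
Keep just the words that open with y1:
  y1y5y2y3y4y6 (sign +1) contributes +[[[[[y1, y5], y2], y3], y4], y6]
  y1y5y2y4y3y6 (sign -1) contributes -[[[[[y1, y5], y2], y4], y3], y6]
  y1y5y3y4y2y6 (sign -1) contributes -[[[[[y1, y5], y3], y4], y2], y6]
  y1y5y4y3y2y6 (sign +1) contributes +[[[[[y1, y5], y4], y3], y2], y6]

[[[[[y1, y5], y2], y3], y4], y6] - [[[[[y1, y5], y2], y4], y3], y6] - [[[[[y1, y5], y3], y4], y2], y6] + [[[[[y1, y5], y4], y3], y2], y6]


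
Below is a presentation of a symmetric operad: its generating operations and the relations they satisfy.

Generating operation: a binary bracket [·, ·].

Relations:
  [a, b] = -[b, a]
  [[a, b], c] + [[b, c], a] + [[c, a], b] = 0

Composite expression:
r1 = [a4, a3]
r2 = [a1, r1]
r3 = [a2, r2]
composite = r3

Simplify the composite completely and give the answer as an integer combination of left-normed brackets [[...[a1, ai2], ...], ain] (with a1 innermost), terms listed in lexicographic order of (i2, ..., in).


[[[a1, a3], a4], a2] - [[[a1, a4], a3], a2]

A multilinear Lie element is pinned by a1-initial words (a1 innermost).
Composite bracket: [a2, [a1, [a4, a3]]]
Each bracket splits as ab - ba, giving 8 signed words (2^3 = 8).
Only words starting with a1 matter:
  from a1a3a4a2, sign +1: term +[[[a1, a3], a4], a2]
  from a1a4a3a2, sign -1: term -[[[a1, a4], a3], a2]


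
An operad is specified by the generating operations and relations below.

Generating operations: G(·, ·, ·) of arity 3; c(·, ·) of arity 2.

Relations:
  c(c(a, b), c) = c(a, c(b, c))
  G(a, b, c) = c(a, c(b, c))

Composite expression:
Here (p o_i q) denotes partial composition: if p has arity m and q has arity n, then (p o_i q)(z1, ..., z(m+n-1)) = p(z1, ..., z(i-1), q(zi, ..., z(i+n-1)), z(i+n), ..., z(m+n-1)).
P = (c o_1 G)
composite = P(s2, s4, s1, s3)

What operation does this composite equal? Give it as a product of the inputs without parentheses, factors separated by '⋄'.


Every regrouping of c is equal, so read the s-inputs in written order.
G(s2, s4, s1) unparenthesizes to s2 ⋄ s4 ⋄ s1
c(G(s2, s4, s1), s3) unparenthesizes to s2 ⋄ s4 ⋄ s1 ⋄ s3

s2 ⋄ s4 ⋄ s1 ⋄ s3


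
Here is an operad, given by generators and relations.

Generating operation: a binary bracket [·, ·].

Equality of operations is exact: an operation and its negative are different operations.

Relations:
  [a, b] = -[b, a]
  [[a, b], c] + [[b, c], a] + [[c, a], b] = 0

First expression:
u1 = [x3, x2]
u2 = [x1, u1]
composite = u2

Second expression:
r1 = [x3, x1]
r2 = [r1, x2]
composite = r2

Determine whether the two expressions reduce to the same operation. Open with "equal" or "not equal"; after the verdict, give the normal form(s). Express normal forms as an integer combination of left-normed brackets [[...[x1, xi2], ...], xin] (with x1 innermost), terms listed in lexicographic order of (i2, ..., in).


not equal; the first gives -[[x1, x2], x3] + [[x1, x3], x2] and the second -[[x1, x3], x2]

The first expression, normalized: -[[x1, x2], x3] + [[x1, x3], x2]
The second expression, normalized: -[[x1, x3], x2]
The forms do not match — not equal.


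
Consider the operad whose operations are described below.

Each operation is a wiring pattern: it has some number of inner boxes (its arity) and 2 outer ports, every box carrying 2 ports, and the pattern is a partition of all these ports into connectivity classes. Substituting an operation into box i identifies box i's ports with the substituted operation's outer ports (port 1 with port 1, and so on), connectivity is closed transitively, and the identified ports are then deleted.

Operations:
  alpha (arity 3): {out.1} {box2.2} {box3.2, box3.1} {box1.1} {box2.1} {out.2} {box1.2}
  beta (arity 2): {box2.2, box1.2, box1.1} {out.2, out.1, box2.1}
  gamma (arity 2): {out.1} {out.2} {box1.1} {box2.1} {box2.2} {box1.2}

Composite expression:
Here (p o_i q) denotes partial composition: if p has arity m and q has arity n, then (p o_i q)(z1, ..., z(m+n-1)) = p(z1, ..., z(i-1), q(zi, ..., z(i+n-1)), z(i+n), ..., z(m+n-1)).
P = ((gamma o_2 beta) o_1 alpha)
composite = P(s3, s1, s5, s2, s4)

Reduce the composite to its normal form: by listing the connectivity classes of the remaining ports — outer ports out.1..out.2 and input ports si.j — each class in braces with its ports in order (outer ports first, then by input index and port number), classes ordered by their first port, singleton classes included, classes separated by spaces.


{out.1} {out.2} {s1.1} {s1.2} {s2.1, s2.2, s4.2} {s3.1} {s3.2} {s4.1} {s5.1, s5.2}

Reachability decides: close wires over gamma-identified ports.
stage alpha: inputs (s3, s1, s5), connectivity {out.1} {out.2} {s1.1} {s1.2} {s3.1} {s3.2} {s5.1, s5.2}, out.j its boundary
stage beta: inputs (s2, s4), connectivity {out.1, out.2, s4.1} {s2.1, s2.2, s4.2}, out.j its boundary
stage gamma: inputs (s3, s1, s5, s2, s4), connectivity {out.1} {out.2} {s1.1} {s1.2} {s2.1, s2.2, s4.2} {s3.1} {s3.2} {s4.1} {s5.1, s5.2}, out.j its boundary
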